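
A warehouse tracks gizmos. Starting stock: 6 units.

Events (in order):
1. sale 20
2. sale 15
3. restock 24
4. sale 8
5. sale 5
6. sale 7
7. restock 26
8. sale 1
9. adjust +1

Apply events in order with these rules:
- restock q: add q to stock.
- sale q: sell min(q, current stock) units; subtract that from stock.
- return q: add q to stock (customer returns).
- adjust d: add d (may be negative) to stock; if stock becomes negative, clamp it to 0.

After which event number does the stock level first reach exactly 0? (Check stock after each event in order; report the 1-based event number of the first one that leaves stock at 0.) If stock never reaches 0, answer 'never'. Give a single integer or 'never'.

Processing events:
Start: stock = 6
  Event 1 (sale 20): sell min(20,6)=6. stock: 6 - 6 = 0. total_sold = 6
  Event 2 (sale 15): sell min(15,0)=0. stock: 0 - 0 = 0. total_sold = 6
  Event 3 (restock 24): 0 + 24 = 24
  Event 4 (sale 8): sell min(8,24)=8. stock: 24 - 8 = 16. total_sold = 14
  Event 5 (sale 5): sell min(5,16)=5. stock: 16 - 5 = 11. total_sold = 19
  Event 6 (sale 7): sell min(7,11)=7. stock: 11 - 7 = 4. total_sold = 26
  Event 7 (restock 26): 4 + 26 = 30
  Event 8 (sale 1): sell min(1,30)=1. stock: 30 - 1 = 29. total_sold = 27
  Event 9 (adjust +1): 29 + 1 = 30
Final: stock = 30, total_sold = 27

First zero at event 1.

Answer: 1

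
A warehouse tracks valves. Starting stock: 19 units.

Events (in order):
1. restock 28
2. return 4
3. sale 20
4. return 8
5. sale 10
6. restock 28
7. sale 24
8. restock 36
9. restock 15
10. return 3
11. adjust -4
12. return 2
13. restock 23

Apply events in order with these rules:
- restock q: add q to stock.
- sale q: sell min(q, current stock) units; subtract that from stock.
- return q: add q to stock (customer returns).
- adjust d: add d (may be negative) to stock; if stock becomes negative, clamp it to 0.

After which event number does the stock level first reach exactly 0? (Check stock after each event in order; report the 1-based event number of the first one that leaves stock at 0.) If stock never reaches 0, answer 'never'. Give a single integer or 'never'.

Processing events:
Start: stock = 19
  Event 1 (restock 28): 19 + 28 = 47
  Event 2 (return 4): 47 + 4 = 51
  Event 3 (sale 20): sell min(20,51)=20. stock: 51 - 20 = 31. total_sold = 20
  Event 4 (return 8): 31 + 8 = 39
  Event 5 (sale 10): sell min(10,39)=10. stock: 39 - 10 = 29. total_sold = 30
  Event 6 (restock 28): 29 + 28 = 57
  Event 7 (sale 24): sell min(24,57)=24. stock: 57 - 24 = 33. total_sold = 54
  Event 8 (restock 36): 33 + 36 = 69
  Event 9 (restock 15): 69 + 15 = 84
  Event 10 (return 3): 84 + 3 = 87
  Event 11 (adjust -4): 87 + -4 = 83
  Event 12 (return 2): 83 + 2 = 85
  Event 13 (restock 23): 85 + 23 = 108
Final: stock = 108, total_sold = 54

Stock never reaches 0.

Answer: never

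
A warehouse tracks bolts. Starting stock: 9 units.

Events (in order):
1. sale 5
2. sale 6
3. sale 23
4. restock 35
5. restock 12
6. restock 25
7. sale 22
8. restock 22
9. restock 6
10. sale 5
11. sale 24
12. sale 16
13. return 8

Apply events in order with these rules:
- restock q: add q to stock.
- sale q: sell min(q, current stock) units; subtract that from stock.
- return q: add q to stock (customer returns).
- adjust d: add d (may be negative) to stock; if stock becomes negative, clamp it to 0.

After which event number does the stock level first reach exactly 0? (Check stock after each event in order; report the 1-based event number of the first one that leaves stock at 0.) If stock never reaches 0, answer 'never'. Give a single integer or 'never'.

Answer: 2

Derivation:
Processing events:
Start: stock = 9
  Event 1 (sale 5): sell min(5,9)=5. stock: 9 - 5 = 4. total_sold = 5
  Event 2 (sale 6): sell min(6,4)=4. stock: 4 - 4 = 0. total_sold = 9
  Event 3 (sale 23): sell min(23,0)=0. stock: 0 - 0 = 0. total_sold = 9
  Event 4 (restock 35): 0 + 35 = 35
  Event 5 (restock 12): 35 + 12 = 47
  Event 6 (restock 25): 47 + 25 = 72
  Event 7 (sale 22): sell min(22,72)=22. stock: 72 - 22 = 50. total_sold = 31
  Event 8 (restock 22): 50 + 22 = 72
  Event 9 (restock 6): 72 + 6 = 78
  Event 10 (sale 5): sell min(5,78)=5. stock: 78 - 5 = 73. total_sold = 36
  Event 11 (sale 24): sell min(24,73)=24. stock: 73 - 24 = 49. total_sold = 60
  Event 12 (sale 16): sell min(16,49)=16. stock: 49 - 16 = 33. total_sold = 76
  Event 13 (return 8): 33 + 8 = 41
Final: stock = 41, total_sold = 76

First zero at event 2.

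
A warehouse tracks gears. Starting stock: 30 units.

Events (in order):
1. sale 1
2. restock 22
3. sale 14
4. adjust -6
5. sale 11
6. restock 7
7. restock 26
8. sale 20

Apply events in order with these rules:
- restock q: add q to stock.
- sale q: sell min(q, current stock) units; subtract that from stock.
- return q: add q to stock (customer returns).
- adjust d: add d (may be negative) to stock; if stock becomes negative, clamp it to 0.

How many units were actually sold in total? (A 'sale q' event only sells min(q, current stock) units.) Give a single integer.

Answer: 46

Derivation:
Processing events:
Start: stock = 30
  Event 1 (sale 1): sell min(1,30)=1. stock: 30 - 1 = 29. total_sold = 1
  Event 2 (restock 22): 29 + 22 = 51
  Event 3 (sale 14): sell min(14,51)=14. stock: 51 - 14 = 37. total_sold = 15
  Event 4 (adjust -6): 37 + -6 = 31
  Event 5 (sale 11): sell min(11,31)=11. stock: 31 - 11 = 20. total_sold = 26
  Event 6 (restock 7): 20 + 7 = 27
  Event 7 (restock 26): 27 + 26 = 53
  Event 8 (sale 20): sell min(20,53)=20. stock: 53 - 20 = 33. total_sold = 46
Final: stock = 33, total_sold = 46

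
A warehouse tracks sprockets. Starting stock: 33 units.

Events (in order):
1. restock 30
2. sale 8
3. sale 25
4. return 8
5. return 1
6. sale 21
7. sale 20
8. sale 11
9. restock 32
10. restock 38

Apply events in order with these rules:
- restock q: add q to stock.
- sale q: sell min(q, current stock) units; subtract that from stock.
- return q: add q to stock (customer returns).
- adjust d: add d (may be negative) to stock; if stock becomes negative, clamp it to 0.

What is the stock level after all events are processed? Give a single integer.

Answer: 70

Derivation:
Processing events:
Start: stock = 33
  Event 1 (restock 30): 33 + 30 = 63
  Event 2 (sale 8): sell min(8,63)=8. stock: 63 - 8 = 55. total_sold = 8
  Event 3 (sale 25): sell min(25,55)=25. stock: 55 - 25 = 30. total_sold = 33
  Event 4 (return 8): 30 + 8 = 38
  Event 5 (return 1): 38 + 1 = 39
  Event 6 (sale 21): sell min(21,39)=21. stock: 39 - 21 = 18. total_sold = 54
  Event 7 (sale 20): sell min(20,18)=18. stock: 18 - 18 = 0. total_sold = 72
  Event 8 (sale 11): sell min(11,0)=0. stock: 0 - 0 = 0. total_sold = 72
  Event 9 (restock 32): 0 + 32 = 32
  Event 10 (restock 38): 32 + 38 = 70
Final: stock = 70, total_sold = 72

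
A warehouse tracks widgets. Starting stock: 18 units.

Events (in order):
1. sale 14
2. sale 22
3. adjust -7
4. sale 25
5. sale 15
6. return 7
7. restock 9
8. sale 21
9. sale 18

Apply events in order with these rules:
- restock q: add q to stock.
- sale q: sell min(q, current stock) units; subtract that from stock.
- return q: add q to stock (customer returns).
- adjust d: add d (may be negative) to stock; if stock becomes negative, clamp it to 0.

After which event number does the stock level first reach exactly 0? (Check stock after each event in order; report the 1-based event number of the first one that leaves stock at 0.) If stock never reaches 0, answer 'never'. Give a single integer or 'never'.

Answer: 2

Derivation:
Processing events:
Start: stock = 18
  Event 1 (sale 14): sell min(14,18)=14. stock: 18 - 14 = 4. total_sold = 14
  Event 2 (sale 22): sell min(22,4)=4. stock: 4 - 4 = 0. total_sold = 18
  Event 3 (adjust -7): 0 + -7 = 0 (clamped to 0)
  Event 4 (sale 25): sell min(25,0)=0. stock: 0 - 0 = 0. total_sold = 18
  Event 5 (sale 15): sell min(15,0)=0. stock: 0 - 0 = 0. total_sold = 18
  Event 6 (return 7): 0 + 7 = 7
  Event 7 (restock 9): 7 + 9 = 16
  Event 8 (sale 21): sell min(21,16)=16. stock: 16 - 16 = 0. total_sold = 34
  Event 9 (sale 18): sell min(18,0)=0. stock: 0 - 0 = 0. total_sold = 34
Final: stock = 0, total_sold = 34

First zero at event 2.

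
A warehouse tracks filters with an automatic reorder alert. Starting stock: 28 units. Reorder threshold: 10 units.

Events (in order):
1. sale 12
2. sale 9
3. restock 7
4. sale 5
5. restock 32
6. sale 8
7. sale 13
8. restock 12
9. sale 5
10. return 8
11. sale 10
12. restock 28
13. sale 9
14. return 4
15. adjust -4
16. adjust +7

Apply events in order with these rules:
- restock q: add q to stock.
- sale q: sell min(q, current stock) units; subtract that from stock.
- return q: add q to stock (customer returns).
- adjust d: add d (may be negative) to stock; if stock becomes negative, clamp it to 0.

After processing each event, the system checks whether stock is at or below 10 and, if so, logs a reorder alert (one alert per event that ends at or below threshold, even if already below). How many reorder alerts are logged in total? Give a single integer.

Answer: 2

Derivation:
Processing events:
Start: stock = 28
  Event 1 (sale 12): sell min(12,28)=12. stock: 28 - 12 = 16. total_sold = 12
  Event 2 (sale 9): sell min(9,16)=9. stock: 16 - 9 = 7. total_sold = 21
  Event 3 (restock 7): 7 + 7 = 14
  Event 4 (sale 5): sell min(5,14)=5. stock: 14 - 5 = 9. total_sold = 26
  Event 5 (restock 32): 9 + 32 = 41
  Event 6 (sale 8): sell min(8,41)=8. stock: 41 - 8 = 33. total_sold = 34
  Event 7 (sale 13): sell min(13,33)=13. stock: 33 - 13 = 20. total_sold = 47
  Event 8 (restock 12): 20 + 12 = 32
  Event 9 (sale 5): sell min(5,32)=5. stock: 32 - 5 = 27. total_sold = 52
  Event 10 (return 8): 27 + 8 = 35
  Event 11 (sale 10): sell min(10,35)=10. stock: 35 - 10 = 25. total_sold = 62
  Event 12 (restock 28): 25 + 28 = 53
  Event 13 (sale 9): sell min(9,53)=9. stock: 53 - 9 = 44. total_sold = 71
  Event 14 (return 4): 44 + 4 = 48
  Event 15 (adjust -4): 48 + -4 = 44
  Event 16 (adjust +7): 44 + 7 = 51
Final: stock = 51, total_sold = 71

Checking against threshold 10:
  After event 1: stock=16 > 10
  After event 2: stock=7 <= 10 -> ALERT
  After event 3: stock=14 > 10
  After event 4: stock=9 <= 10 -> ALERT
  After event 5: stock=41 > 10
  After event 6: stock=33 > 10
  After event 7: stock=20 > 10
  After event 8: stock=32 > 10
  After event 9: stock=27 > 10
  After event 10: stock=35 > 10
  After event 11: stock=25 > 10
  After event 12: stock=53 > 10
  After event 13: stock=44 > 10
  After event 14: stock=48 > 10
  After event 15: stock=44 > 10
  After event 16: stock=51 > 10
Alert events: [2, 4]. Count = 2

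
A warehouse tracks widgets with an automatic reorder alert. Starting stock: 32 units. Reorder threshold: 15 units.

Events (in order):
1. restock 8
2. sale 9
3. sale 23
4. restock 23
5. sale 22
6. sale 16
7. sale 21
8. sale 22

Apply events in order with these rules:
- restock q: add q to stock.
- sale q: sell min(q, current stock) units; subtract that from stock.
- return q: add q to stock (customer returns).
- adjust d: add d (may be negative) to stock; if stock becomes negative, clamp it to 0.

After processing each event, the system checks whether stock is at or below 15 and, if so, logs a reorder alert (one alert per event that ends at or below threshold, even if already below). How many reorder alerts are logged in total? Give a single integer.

Processing events:
Start: stock = 32
  Event 1 (restock 8): 32 + 8 = 40
  Event 2 (sale 9): sell min(9,40)=9. stock: 40 - 9 = 31. total_sold = 9
  Event 3 (sale 23): sell min(23,31)=23. stock: 31 - 23 = 8. total_sold = 32
  Event 4 (restock 23): 8 + 23 = 31
  Event 5 (sale 22): sell min(22,31)=22. stock: 31 - 22 = 9. total_sold = 54
  Event 6 (sale 16): sell min(16,9)=9. stock: 9 - 9 = 0. total_sold = 63
  Event 7 (sale 21): sell min(21,0)=0. stock: 0 - 0 = 0. total_sold = 63
  Event 8 (sale 22): sell min(22,0)=0. stock: 0 - 0 = 0. total_sold = 63
Final: stock = 0, total_sold = 63

Checking against threshold 15:
  After event 1: stock=40 > 15
  After event 2: stock=31 > 15
  After event 3: stock=8 <= 15 -> ALERT
  After event 4: stock=31 > 15
  After event 5: stock=9 <= 15 -> ALERT
  After event 6: stock=0 <= 15 -> ALERT
  After event 7: stock=0 <= 15 -> ALERT
  After event 8: stock=0 <= 15 -> ALERT
Alert events: [3, 5, 6, 7, 8]. Count = 5

Answer: 5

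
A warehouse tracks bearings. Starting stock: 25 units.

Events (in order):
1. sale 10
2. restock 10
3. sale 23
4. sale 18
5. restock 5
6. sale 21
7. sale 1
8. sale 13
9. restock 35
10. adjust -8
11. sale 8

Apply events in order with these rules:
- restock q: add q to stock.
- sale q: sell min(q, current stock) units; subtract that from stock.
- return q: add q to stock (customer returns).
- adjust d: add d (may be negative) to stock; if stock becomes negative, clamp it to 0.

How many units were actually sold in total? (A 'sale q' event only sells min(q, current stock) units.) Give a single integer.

Answer: 48

Derivation:
Processing events:
Start: stock = 25
  Event 1 (sale 10): sell min(10,25)=10. stock: 25 - 10 = 15. total_sold = 10
  Event 2 (restock 10): 15 + 10 = 25
  Event 3 (sale 23): sell min(23,25)=23. stock: 25 - 23 = 2. total_sold = 33
  Event 4 (sale 18): sell min(18,2)=2. stock: 2 - 2 = 0. total_sold = 35
  Event 5 (restock 5): 0 + 5 = 5
  Event 6 (sale 21): sell min(21,5)=5. stock: 5 - 5 = 0. total_sold = 40
  Event 7 (sale 1): sell min(1,0)=0. stock: 0 - 0 = 0. total_sold = 40
  Event 8 (sale 13): sell min(13,0)=0. stock: 0 - 0 = 0. total_sold = 40
  Event 9 (restock 35): 0 + 35 = 35
  Event 10 (adjust -8): 35 + -8 = 27
  Event 11 (sale 8): sell min(8,27)=8. stock: 27 - 8 = 19. total_sold = 48
Final: stock = 19, total_sold = 48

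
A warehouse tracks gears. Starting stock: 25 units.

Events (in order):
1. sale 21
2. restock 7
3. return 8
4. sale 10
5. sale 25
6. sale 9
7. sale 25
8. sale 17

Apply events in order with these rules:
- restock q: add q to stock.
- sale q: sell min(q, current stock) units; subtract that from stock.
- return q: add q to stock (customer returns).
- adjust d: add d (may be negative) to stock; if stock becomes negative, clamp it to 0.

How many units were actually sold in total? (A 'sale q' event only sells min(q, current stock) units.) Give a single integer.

Answer: 40

Derivation:
Processing events:
Start: stock = 25
  Event 1 (sale 21): sell min(21,25)=21. stock: 25 - 21 = 4. total_sold = 21
  Event 2 (restock 7): 4 + 7 = 11
  Event 3 (return 8): 11 + 8 = 19
  Event 4 (sale 10): sell min(10,19)=10. stock: 19 - 10 = 9. total_sold = 31
  Event 5 (sale 25): sell min(25,9)=9. stock: 9 - 9 = 0. total_sold = 40
  Event 6 (sale 9): sell min(9,0)=0. stock: 0 - 0 = 0. total_sold = 40
  Event 7 (sale 25): sell min(25,0)=0. stock: 0 - 0 = 0. total_sold = 40
  Event 8 (sale 17): sell min(17,0)=0. stock: 0 - 0 = 0. total_sold = 40
Final: stock = 0, total_sold = 40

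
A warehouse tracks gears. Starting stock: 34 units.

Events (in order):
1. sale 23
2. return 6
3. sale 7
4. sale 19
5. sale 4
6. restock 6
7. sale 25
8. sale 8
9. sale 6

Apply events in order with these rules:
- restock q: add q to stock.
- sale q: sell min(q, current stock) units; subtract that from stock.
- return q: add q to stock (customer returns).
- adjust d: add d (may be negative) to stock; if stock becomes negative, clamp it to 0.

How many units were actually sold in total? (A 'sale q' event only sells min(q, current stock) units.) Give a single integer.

Answer: 46

Derivation:
Processing events:
Start: stock = 34
  Event 1 (sale 23): sell min(23,34)=23. stock: 34 - 23 = 11. total_sold = 23
  Event 2 (return 6): 11 + 6 = 17
  Event 3 (sale 7): sell min(7,17)=7. stock: 17 - 7 = 10. total_sold = 30
  Event 4 (sale 19): sell min(19,10)=10. stock: 10 - 10 = 0. total_sold = 40
  Event 5 (sale 4): sell min(4,0)=0. stock: 0 - 0 = 0. total_sold = 40
  Event 6 (restock 6): 0 + 6 = 6
  Event 7 (sale 25): sell min(25,6)=6. stock: 6 - 6 = 0. total_sold = 46
  Event 8 (sale 8): sell min(8,0)=0. stock: 0 - 0 = 0. total_sold = 46
  Event 9 (sale 6): sell min(6,0)=0. stock: 0 - 0 = 0. total_sold = 46
Final: stock = 0, total_sold = 46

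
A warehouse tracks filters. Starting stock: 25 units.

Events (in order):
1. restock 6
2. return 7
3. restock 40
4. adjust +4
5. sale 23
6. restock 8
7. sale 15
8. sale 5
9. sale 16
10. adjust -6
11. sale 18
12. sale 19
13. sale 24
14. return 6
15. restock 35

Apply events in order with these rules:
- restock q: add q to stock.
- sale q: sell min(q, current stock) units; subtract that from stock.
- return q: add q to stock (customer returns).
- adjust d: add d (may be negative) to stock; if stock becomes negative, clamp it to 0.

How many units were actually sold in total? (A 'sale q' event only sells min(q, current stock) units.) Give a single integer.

Processing events:
Start: stock = 25
  Event 1 (restock 6): 25 + 6 = 31
  Event 2 (return 7): 31 + 7 = 38
  Event 3 (restock 40): 38 + 40 = 78
  Event 4 (adjust +4): 78 + 4 = 82
  Event 5 (sale 23): sell min(23,82)=23. stock: 82 - 23 = 59. total_sold = 23
  Event 6 (restock 8): 59 + 8 = 67
  Event 7 (sale 15): sell min(15,67)=15. stock: 67 - 15 = 52. total_sold = 38
  Event 8 (sale 5): sell min(5,52)=5. stock: 52 - 5 = 47. total_sold = 43
  Event 9 (sale 16): sell min(16,47)=16. stock: 47 - 16 = 31. total_sold = 59
  Event 10 (adjust -6): 31 + -6 = 25
  Event 11 (sale 18): sell min(18,25)=18. stock: 25 - 18 = 7. total_sold = 77
  Event 12 (sale 19): sell min(19,7)=7. stock: 7 - 7 = 0. total_sold = 84
  Event 13 (sale 24): sell min(24,0)=0. stock: 0 - 0 = 0. total_sold = 84
  Event 14 (return 6): 0 + 6 = 6
  Event 15 (restock 35): 6 + 35 = 41
Final: stock = 41, total_sold = 84

Answer: 84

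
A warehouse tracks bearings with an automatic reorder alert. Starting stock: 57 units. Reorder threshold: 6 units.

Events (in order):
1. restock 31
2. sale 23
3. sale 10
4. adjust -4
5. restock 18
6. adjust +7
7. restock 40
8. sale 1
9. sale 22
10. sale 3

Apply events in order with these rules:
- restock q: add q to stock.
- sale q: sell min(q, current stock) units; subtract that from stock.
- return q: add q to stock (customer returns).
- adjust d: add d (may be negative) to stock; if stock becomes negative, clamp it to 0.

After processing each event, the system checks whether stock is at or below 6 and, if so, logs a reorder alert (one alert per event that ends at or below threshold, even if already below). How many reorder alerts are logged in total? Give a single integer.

Answer: 0

Derivation:
Processing events:
Start: stock = 57
  Event 1 (restock 31): 57 + 31 = 88
  Event 2 (sale 23): sell min(23,88)=23. stock: 88 - 23 = 65. total_sold = 23
  Event 3 (sale 10): sell min(10,65)=10. stock: 65 - 10 = 55. total_sold = 33
  Event 4 (adjust -4): 55 + -4 = 51
  Event 5 (restock 18): 51 + 18 = 69
  Event 6 (adjust +7): 69 + 7 = 76
  Event 7 (restock 40): 76 + 40 = 116
  Event 8 (sale 1): sell min(1,116)=1. stock: 116 - 1 = 115. total_sold = 34
  Event 9 (sale 22): sell min(22,115)=22. stock: 115 - 22 = 93. total_sold = 56
  Event 10 (sale 3): sell min(3,93)=3. stock: 93 - 3 = 90. total_sold = 59
Final: stock = 90, total_sold = 59

Checking against threshold 6:
  After event 1: stock=88 > 6
  After event 2: stock=65 > 6
  After event 3: stock=55 > 6
  After event 4: stock=51 > 6
  After event 5: stock=69 > 6
  After event 6: stock=76 > 6
  After event 7: stock=116 > 6
  After event 8: stock=115 > 6
  After event 9: stock=93 > 6
  After event 10: stock=90 > 6
Alert events: []. Count = 0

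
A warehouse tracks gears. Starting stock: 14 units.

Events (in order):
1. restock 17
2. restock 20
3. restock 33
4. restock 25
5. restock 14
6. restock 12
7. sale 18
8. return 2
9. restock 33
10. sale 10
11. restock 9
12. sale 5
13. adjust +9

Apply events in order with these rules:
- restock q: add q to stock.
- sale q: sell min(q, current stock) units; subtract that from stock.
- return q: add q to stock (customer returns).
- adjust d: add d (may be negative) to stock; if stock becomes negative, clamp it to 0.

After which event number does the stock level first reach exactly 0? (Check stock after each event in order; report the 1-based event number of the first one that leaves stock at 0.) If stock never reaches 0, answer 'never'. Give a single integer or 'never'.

Processing events:
Start: stock = 14
  Event 1 (restock 17): 14 + 17 = 31
  Event 2 (restock 20): 31 + 20 = 51
  Event 3 (restock 33): 51 + 33 = 84
  Event 4 (restock 25): 84 + 25 = 109
  Event 5 (restock 14): 109 + 14 = 123
  Event 6 (restock 12): 123 + 12 = 135
  Event 7 (sale 18): sell min(18,135)=18. stock: 135 - 18 = 117. total_sold = 18
  Event 8 (return 2): 117 + 2 = 119
  Event 9 (restock 33): 119 + 33 = 152
  Event 10 (sale 10): sell min(10,152)=10. stock: 152 - 10 = 142. total_sold = 28
  Event 11 (restock 9): 142 + 9 = 151
  Event 12 (sale 5): sell min(5,151)=5. stock: 151 - 5 = 146. total_sold = 33
  Event 13 (adjust +9): 146 + 9 = 155
Final: stock = 155, total_sold = 33

Stock never reaches 0.

Answer: never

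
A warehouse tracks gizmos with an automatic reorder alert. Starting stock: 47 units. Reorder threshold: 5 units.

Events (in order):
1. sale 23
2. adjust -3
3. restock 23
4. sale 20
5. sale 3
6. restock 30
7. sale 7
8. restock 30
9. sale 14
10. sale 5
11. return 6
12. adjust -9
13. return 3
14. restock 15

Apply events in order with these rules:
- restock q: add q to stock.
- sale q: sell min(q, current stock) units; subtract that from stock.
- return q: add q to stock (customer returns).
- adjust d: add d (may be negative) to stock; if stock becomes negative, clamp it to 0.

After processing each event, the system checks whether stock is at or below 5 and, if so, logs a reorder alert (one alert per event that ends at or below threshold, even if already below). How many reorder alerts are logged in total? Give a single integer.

Answer: 0

Derivation:
Processing events:
Start: stock = 47
  Event 1 (sale 23): sell min(23,47)=23. stock: 47 - 23 = 24. total_sold = 23
  Event 2 (adjust -3): 24 + -3 = 21
  Event 3 (restock 23): 21 + 23 = 44
  Event 4 (sale 20): sell min(20,44)=20. stock: 44 - 20 = 24. total_sold = 43
  Event 5 (sale 3): sell min(3,24)=3. stock: 24 - 3 = 21. total_sold = 46
  Event 6 (restock 30): 21 + 30 = 51
  Event 7 (sale 7): sell min(7,51)=7. stock: 51 - 7 = 44. total_sold = 53
  Event 8 (restock 30): 44 + 30 = 74
  Event 9 (sale 14): sell min(14,74)=14. stock: 74 - 14 = 60. total_sold = 67
  Event 10 (sale 5): sell min(5,60)=5. stock: 60 - 5 = 55. total_sold = 72
  Event 11 (return 6): 55 + 6 = 61
  Event 12 (adjust -9): 61 + -9 = 52
  Event 13 (return 3): 52 + 3 = 55
  Event 14 (restock 15): 55 + 15 = 70
Final: stock = 70, total_sold = 72

Checking against threshold 5:
  After event 1: stock=24 > 5
  After event 2: stock=21 > 5
  After event 3: stock=44 > 5
  After event 4: stock=24 > 5
  After event 5: stock=21 > 5
  After event 6: stock=51 > 5
  After event 7: stock=44 > 5
  After event 8: stock=74 > 5
  After event 9: stock=60 > 5
  After event 10: stock=55 > 5
  After event 11: stock=61 > 5
  After event 12: stock=52 > 5
  After event 13: stock=55 > 5
  After event 14: stock=70 > 5
Alert events: []. Count = 0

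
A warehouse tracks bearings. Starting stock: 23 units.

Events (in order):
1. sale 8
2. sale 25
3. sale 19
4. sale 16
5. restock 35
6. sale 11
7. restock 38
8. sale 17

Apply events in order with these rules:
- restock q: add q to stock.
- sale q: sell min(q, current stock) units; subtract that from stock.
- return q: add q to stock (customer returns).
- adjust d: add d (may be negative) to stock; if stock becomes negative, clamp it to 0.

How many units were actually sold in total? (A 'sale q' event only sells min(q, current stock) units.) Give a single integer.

Processing events:
Start: stock = 23
  Event 1 (sale 8): sell min(8,23)=8. stock: 23 - 8 = 15. total_sold = 8
  Event 2 (sale 25): sell min(25,15)=15. stock: 15 - 15 = 0. total_sold = 23
  Event 3 (sale 19): sell min(19,0)=0. stock: 0 - 0 = 0. total_sold = 23
  Event 4 (sale 16): sell min(16,0)=0. stock: 0 - 0 = 0. total_sold = 23
  Event 5 (restock 35): 0 + 35 = 35
  Event 6 (sale 11): sell min(11,35)=11. stock: 35 - 11 = 24. total_sold = 34
  Event 7 (restock 38): 24 + 38 = 62
  Event 8 (sale 17): sell min(17,62)=17. stock: 62 - 17 = 45. total_sold = 51
Final: stock = 45, total_sold = 51

Answer: 51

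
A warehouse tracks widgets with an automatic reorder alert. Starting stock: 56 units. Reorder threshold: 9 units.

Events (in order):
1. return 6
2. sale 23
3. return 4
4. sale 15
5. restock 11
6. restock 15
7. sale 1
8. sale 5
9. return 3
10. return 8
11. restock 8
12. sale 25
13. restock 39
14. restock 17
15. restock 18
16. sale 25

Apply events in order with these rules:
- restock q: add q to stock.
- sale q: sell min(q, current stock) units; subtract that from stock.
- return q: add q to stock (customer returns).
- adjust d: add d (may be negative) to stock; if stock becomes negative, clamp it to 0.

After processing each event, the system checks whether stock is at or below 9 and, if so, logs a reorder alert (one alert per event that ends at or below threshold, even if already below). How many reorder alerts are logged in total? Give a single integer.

Processing events:
Start: stock = 56
  Event 1 (return 6): 56 + 6 = 62
  Event 2 (sale 23): sell min(23,62)=23. stock: 62 - 23 = 39. total_sold = 23
  Event 3 (return 4): 39 + 4 = 43
  Event 4 (sale 15): sell min(15,43)=15. stock: 43 - 15 = 28. total_sold = 38
  Event 5 (restock 11): 28 + 11 = 39
  Event 6 (restock 15): 39 + 15 = 54
  Event 7 (sale 1): sell min(1,54)=1. stock: 54 - 1 = 53. total_sold = 39
  Event 8 (sale 5): sell min(5,53)=5. stock: 53 - 5 = 48. total_sold = 44
  Event 9 (return 3): 48 + 3 = 51
  Event 10 (return 8): 51 + 8 = 59
  Event 11 (restock 8): 59 + 8 = 67
  Event 12 (sale 25): sell min(25,67)=25. stock: 67 - 25 = 42. total_sold = 69
  Event 13 (restock 39): 42 + 39 = 81
  Event 14 (restock 17): 81 + 17 = 98
  Event 15 (restock 18): 98 + 18 = 116
  Event 16 (sale 25): sell min(25,116)=25. stock: 116 - 25 = 91. total_sold = 94
Final: stock = 91, total_sold = 94

Checking against threshold 9:
  After event 1: stock=62 > 9
  After event 2: stock=39 > 9
  After event 3: stock=43 > 9
  After event 4: stock=28 > 9
  After event 5: stock=39 > 9
  After event 6: stock=54 > 9
  After event 7: stock=53 > 9
  After event 8: stock=48 > 9
  After event 9: stock=51 > 9
  After event 10: stock=59 > 9
  After event 11: stock=67 > 9
  After event 12: stock=42 > 9
  After event 13: stock=81 > 9
  After event 14: stock=98 > 9
  After event 15: stock=116 > 9
  After event 16: stock=91 > 9
Alert events: []. Count = 0

Answer: 0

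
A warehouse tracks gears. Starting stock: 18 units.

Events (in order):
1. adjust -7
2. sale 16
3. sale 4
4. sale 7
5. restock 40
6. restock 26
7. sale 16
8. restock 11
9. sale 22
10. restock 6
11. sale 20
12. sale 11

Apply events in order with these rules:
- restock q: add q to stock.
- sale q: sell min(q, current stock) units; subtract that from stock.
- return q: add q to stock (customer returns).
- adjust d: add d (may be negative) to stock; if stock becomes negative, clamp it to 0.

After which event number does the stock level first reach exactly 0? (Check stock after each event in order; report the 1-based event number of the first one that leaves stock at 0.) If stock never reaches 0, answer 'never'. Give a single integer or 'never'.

Processing events:
Start: stock = 18
  Event 1 (adjust -7): 18 + -7 = 11
  Event 2 (sale 16): sell min(16,11)=11. stock: 11 - 11 = 0. total_sold = 11
  Event 3 (sale 4): sell min(4,0)=0. stock: 0 - 0 = 0. total_sold = 11
  Event 4 (sale 7): sell min(7,0)=0. stock: 0 - 0 = 0. total_sold = 11
  Event 5 (restock 40): 0 + 40 = 40
  Event 6 (restock 26): 40 + 26 = 66
  Event 7 (sale 16): sell min(16,66)=16. stock: 66 - 16 = 50. total_sold = 27
  Event 8 (restock 11): 50 + 11 = 61
  Event 9 (sale 22): sell min(22,61)=22. stock: 61 - 22 = 39. total_sold = 49
  Event 10 (restock 6): 39 + 6 = 45
  Event 11 (sale 20): sell min(20,45)=20. stock: 45 - 20 = 25. total_sold = 69
  Event 12 (sale 11): sell min(11,25)=11. stock: 25 - 11 = 14. total_sold = 80
Final: stock = 14, total_sold = 80

First zero at event 2.

Answer: 2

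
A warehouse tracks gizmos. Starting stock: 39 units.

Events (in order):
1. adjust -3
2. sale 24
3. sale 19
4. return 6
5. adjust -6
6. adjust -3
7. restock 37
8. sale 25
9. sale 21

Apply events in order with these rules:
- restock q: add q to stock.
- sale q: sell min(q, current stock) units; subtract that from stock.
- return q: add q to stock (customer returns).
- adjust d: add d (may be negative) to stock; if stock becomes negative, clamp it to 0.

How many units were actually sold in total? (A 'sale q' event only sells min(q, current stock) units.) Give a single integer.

Answer: 73

Derivation:
Processing events:
Start: stock = 39
  Event 1 (adjust -3): 39 + -3 = 36
  Event 2 (sale 24): sell min(24,36)=24. stock: 36 - 24 = 12. total_sold = 24
  Event 3 (sale 19): sell min(19,12)=12. stock: 12 - 12 = 0. total_sold = 36
  Event 4 (return 6): 0 + 6 = 6
  Event 5 (adjust -6): 6 + -6 = 0
  Event 6 (adjust -3): 0 + -3 = 0 (clamped to 0)
  Event 7 (restock 37): 0 + 37 = 37
  Event 8 (sale 25): sell min(25,37)=25. stock: 37 - 25 = 12. total_sold = 61
  Event 9 (sale 21): sell min(21,12)=12. stock: 12 - 12 = 0. total_sold = 73
Final: stock = 0, total_sold = 73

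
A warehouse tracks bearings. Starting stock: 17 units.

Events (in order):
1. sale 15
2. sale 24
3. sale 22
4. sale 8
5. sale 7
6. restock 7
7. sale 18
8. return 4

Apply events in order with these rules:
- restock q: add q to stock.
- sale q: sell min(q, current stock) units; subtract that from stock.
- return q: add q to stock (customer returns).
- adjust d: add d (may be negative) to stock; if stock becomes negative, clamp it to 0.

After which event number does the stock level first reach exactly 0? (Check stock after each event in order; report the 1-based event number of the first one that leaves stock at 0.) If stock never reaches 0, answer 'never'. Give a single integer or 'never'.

Answer: 2

Derivation:
Processing events:
Start: stock = 17
  Event 1 (sale 15): sell min(15,17)=15. stock: 17 - 15 = 2. total_sold = 15
  Event 2 (sale 24): sell min(24,2)=2. stock: 2 - 2 = 0. total_sold = 17
  Event 3 (sale 22): sell min(22,0)=0. stock: 0 - 0 = 0. total_sold = 17
  Event 4 (sale 8): sell min(8,0)=0. stock: 0 - 0 = 0. total_sold = 17
  Event 5 (sale 7): sell min(7,0)=0. stock: 0 - 0 = 0. total_sold = 17
  Event 6 (restock 7): 0 + 7 = 7
  Event 7 (sale 18): sell min(18,7)=7. stock: 7 - 7 = 0. total_sold = 24
  Event 8 (return 4): 0 + 4 = 4
Final: stock = 4, total_sold = 24

First zero at event 2.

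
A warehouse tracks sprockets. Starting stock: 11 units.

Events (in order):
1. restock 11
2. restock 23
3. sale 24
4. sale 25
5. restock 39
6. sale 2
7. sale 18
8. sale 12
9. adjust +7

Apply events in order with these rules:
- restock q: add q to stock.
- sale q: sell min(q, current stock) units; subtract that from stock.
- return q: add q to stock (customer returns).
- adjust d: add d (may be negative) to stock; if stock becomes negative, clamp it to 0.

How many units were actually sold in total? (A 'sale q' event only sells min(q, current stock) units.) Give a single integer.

Processing events:
Start: stock = 11
  Event 1 (restock 11): 11 + 11 = 22
  Event 2 (restock 23): 22 + 23 = 45
  Event 3 (sale 24): sell min(24,45)=24. stock: 45 - 24 = 21. total_sold = 24
  Event 4 (sale 25): sell min(25,21)=21. stock: 21 - 21 = 0. total_sold = 45
  Event 5 (restock 39): 0 + 39 = 39
  Event 6 (sale 2): sell min(2,39)=2. stock: 39 - 2 = 37. total_sold = 47
  Event 7 (sale 18): sell min(18,37)=18. stock: 37 - 18 = 19. total_sold = 65
  Event 8 (sale 12): sell min(12,19)=12. stock: 19 - 12 = 7. total_sold = 77
  Event 9 (adjust +7): 7 + 7 = 14
Final: stock = 14, total_sold = 77

Answer: 77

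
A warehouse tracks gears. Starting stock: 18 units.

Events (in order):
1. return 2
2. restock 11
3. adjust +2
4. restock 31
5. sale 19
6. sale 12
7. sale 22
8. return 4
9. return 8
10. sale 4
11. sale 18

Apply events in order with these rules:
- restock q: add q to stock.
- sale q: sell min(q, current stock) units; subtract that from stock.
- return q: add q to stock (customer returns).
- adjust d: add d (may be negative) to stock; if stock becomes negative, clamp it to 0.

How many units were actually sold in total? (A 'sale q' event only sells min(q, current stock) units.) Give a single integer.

Answer: 75

Derivation:
Processing events:
Start: stock = 18
  Event 1 (return 2): 18 + 2 = 20
  Event 2 (restock 11): 20 + 11 = 31
  Event 3 (adjust +2): 31 + 2 = 33
  Event 4 (restock 31): 33 + 31 = 64
  Event 5 (sale 19): sell min(19,64)=19. stock: 64 - 19 = 45. total_sold = 19
  Event 6 (sale 12): sell min(12,45)=12. stock: 45 - 12 = 33. total_sold = 31
  Event 7 (sale 22): sell min(22,33)=22. stock: 33 - 22 = 11. total_sold = 53
  Event 8 (return 4): 11 + 4 = 15
  Event 9 (return 8): 15 + 8 = 23
  Event 10 (sale 4): sell min(4,23)=4. stock: 23 - 4 = 19. total_sold = 57
  Event 11 (sale 18): sell min(18,19)=18. stock: 19 - 18 = 1. total_sold = 75
Final: stock = 1, total_sold = 75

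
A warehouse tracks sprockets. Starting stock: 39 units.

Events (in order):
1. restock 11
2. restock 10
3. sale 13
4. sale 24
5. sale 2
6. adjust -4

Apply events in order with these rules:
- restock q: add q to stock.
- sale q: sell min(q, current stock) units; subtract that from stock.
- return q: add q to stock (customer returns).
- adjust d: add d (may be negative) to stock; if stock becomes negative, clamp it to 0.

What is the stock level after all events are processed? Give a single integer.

Answer: 17

Derivation:
Processing events:
Start: stock = 39
  Event 1 (restock 11): 39 + 11 = 50
  Event 2 (restock 10): 50 + 10 = 60
  Event 3 (sale 13): sell min(13,60)=13. stock: 60 - 13 = 47. total_sold = 13
  Event 4 (sale 24): sell min(24,47)=24. stock: 47 - 24 = 23. total_sold = 37
  Event 5 (sale 2): sell min(2,23)=2. stock: 23 - 2 = 21. total_sold = 39
  Event 6 (adjust -4): 21 + -4 = 17
Final: stock = 17, total_sold = 39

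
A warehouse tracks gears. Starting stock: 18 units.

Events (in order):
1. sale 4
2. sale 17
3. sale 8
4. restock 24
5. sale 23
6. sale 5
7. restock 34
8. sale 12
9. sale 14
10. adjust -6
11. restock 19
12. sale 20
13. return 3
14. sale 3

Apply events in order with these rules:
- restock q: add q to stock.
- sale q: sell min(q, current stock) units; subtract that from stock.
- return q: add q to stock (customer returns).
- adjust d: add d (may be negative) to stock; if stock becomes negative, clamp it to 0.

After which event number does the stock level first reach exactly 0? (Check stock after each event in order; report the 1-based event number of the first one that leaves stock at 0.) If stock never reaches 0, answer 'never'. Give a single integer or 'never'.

Processing events:
Start: stock = 18
  Event 1 (sale 4): sell min(4,18)=4. stock: 18 - 4 = 14. total_sold = 4
  Event 2 (sale 17): sell min(17,14)=14. stock: 14 - 14 = 0. total_sold = 18
  Event 3 (sale 8): sell min(8,0)=0. stock: 0 - 0 = 0. total_sold = 18
  Event 4 (restock 24): 0 + 24 = 24
  Event 5 (sale 23): sell min(23,24)=23. stock: 24 - 23 = 1. total_sold = 41
  Event 6 (sale 5): sell min(5,1)=1. stock: 1 - 1 = 0. total_sold = 42
  Event 7 (restock 34): 0 + 34 = 34
  Event 8 (sale 12): sell min(12,34)=12. stock: 34 - 12 = 22. total_sold = 54
  Event 9 (sale 14): sell min(14,22)=14. stock: 22 - 14 = 8. total_sold = 68
  Event 10 (adjust -6): 8 + -6 = 2
  Event 11 (restock 19): 2 + 19 = 21
  Event 12 (sale 20): sell min(20,21)=20. stock: 21 - 20 = 1. total_sold = 88
  Event 13 (return 3): 1 + 3 = 4
  Event 14 (sale 3): sell min(3,4)=3. stock: 4 - 3 = 1. total_sold = 91
Final: stock = 1, total_sold = 91

First zero at event 2.

Answer: 2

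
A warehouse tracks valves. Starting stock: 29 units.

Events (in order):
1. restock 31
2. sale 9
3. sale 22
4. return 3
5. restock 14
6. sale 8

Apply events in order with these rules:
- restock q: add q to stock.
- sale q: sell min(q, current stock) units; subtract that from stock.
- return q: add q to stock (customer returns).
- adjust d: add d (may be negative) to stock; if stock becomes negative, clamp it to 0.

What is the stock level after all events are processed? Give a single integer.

Processing events:
Start: stock = 29
  Event 1 (restock 31): 29 + 31 = 60
  Event 2 (sale 9): sell min(9,60)=9. stock: 60 - 9 = 51. total_sold = 9
  Event 3 (sale 22): sell min(22,51)=22. stock: 51 - 22 = 29. total_sold = 31
  Event 4 (return 3): 29 + 3 = 32
  Event 5 (restock 14): 32 + 14 = 46
  Event 6 (sale 8): sell min(8,46)=8. stock: 46 - 8 = 38. total_sold = 39
Final: stock = 38, total_sold = 39

Answer: 38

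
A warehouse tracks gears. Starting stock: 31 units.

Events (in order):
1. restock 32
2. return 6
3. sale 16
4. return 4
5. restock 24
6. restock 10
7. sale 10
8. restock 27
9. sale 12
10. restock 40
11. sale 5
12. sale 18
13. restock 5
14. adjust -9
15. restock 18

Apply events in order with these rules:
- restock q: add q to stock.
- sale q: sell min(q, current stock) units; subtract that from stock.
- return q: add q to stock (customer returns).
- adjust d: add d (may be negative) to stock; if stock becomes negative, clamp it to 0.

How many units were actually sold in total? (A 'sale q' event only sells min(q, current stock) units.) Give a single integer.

Answer: 61

Derivation:
Processing events:
Start: stock = 31
  Event 1 (restock 32): 31 + 32 = 63
  Event 2 (return 6): 63 + 6 = 69
  Event 3 (sale 16): sell min(16,69)=16. stock: 69 - 16 = 53. total_sold = 16
  Event 4 (return 4): 53 + 4 = 57
  Event 5 (restock 24): 57 + 24 = 81
  Event 6 (restock 10): 81 + 10 = 91
  Event 7 (sale 10): sell min(10,91)=10. stock: 91 - 10 = 81. total_sold = 26
  Event 8 (restock 27): 81 + 27 = 108
  Event 9 (sale 12): sell min(12,108)=12. stock: 108 - 12 = 96. total_sold = 38
  Event 10 (restock 40): 96 + 40 = 136
  Event 11 (sale 5): sell min(5,136)=5. stock: 136 - 5 = 131. total_sold = 43
  Event 12 (sale 18): sell min(18,131)=18. stock: 131 - 18 = 113. total_sold = 61
  Event 13 (restock 5): 113 + 5 = 118
  Event 14 (adjust -9): 118 + -9 = 109
  Event 15 (restock 18): 109 + 18 = 127
Final: stock = 127, total_sold = 61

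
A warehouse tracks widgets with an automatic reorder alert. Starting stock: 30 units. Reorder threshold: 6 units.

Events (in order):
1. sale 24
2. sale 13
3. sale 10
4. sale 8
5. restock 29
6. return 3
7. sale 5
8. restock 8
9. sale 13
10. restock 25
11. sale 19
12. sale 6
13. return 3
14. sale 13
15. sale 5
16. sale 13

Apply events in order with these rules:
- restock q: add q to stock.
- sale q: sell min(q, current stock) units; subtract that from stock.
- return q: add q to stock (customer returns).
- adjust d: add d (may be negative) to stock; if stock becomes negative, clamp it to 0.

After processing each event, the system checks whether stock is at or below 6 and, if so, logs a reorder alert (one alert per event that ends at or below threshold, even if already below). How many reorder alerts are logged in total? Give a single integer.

Processing events:
Start: stock = 30
  Event 1 (sale 24): sell min(24,30)=24. stock: 30 - 24 = 6. total_sold = 24
  Event 2 (sale 13): sell min(13,6)=6. stock: 6 - 6 = 0. total_sold = 30
  Event 3 (sale 10): sell min(10,0)=0. stock: 0 - 0 = 0. total_sold = 30
  Event 4 (sale 8): sell min(8,0)=0. stock: 0 - 0 = 0. total_sold = 30
  Event 5 (restock 29): 0 + 29 = 29
  Event 6 (return 3): 29 + 3 = 32
  Event 7 (sale 5): sell min(5,32)=5. stock: 32 - 5 = 27. total_sold = 35
  Event 8 (restock 8): 27 + 8 = 35
  Event 9 (sale 13): sell min(13,35)=13. stock: 35 - 13 = 22. total_sold = 48
  Event 10 (restock 25): 22 + 25 = 47
  Event 11 (sale 19): sell min(19,47)=19. stock: 47 - 19 = 28. total_sold = 67
  Event 12 (sale 6): sell min(6,28)=6. stock: 28 - 6 = 22. total_sold = 73
  Event 13 (return 3): 22 + 3 = 25
  Event 14 (sale 13): sell min(13,25)=13. stock: 25 - 13 = 12. total_sold = 86
  Event 15 (sale 5): sell min(5,12)=5. stock: 12 - 5 = 7. total_sold = 91
  Event 16 (sale 13): sell min(13,7)=7. stock: 7 - 7 = 0. total_sold = 98
Final: stock = 0, total_sold = 98

Checking against threshold 6:
  After event 1: stock=6 <= 6 -> ALERT
  After event 2: stock=0 <= 6 -> ALERT
  After event 3: stock=0 <= 6 -> ALERT
  After event 4: stock=0 <= 6 -> ALERT
  After event 5: stock=29 > 6
  After event 6: stock=32 > 6
  After event 7: stock=27 > 6
  After event 8: stock=35 > 6
  After event 9: stock=22 > 6
  After event 10: stock=47 > 6
  After event 11: stock=28 > 6
  After event 12: stock=22 > 6
  After event 13: stock=25 > 6
  After event 14: stock=12 > 6
  After event 15: stock=7 > 6
  After event 16: stock=0 <= 6 -> ALERT
Alert events: [1, 2, 3, 4, 16]. Count = 5

Answer: 5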